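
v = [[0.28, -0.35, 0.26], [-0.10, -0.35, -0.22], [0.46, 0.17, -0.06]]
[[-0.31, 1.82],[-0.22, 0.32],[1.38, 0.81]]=v@[[2.29, 2.73], [1.23, -2.29], [-2.02, 0.97]]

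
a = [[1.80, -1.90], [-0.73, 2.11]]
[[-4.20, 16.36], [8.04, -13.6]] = a @[[2.66, 3.60], [4.73, -5.2]]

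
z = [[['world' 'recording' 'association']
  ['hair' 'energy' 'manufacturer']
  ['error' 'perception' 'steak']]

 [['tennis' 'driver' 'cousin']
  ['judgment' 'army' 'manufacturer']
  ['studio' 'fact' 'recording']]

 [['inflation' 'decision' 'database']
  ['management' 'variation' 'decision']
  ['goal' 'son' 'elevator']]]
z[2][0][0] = 'inflation'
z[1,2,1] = 'fact'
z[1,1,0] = 'judgment'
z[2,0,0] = 'inflation'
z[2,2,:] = ['goal', 'son', 'elevator']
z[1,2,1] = 'fact'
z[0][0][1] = 'recording'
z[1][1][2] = 'manufacturer'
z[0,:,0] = ['world', 'hair', 'error']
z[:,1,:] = [['hair', 'energy', 'manufacturer'], ['judgment', 'army', 'manufacturer'], ['management', 'variation', 'decision']]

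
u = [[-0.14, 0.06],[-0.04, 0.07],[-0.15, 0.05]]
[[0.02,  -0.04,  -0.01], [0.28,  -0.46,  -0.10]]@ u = [[0.00, -0.00],[-0.01, -0.02]]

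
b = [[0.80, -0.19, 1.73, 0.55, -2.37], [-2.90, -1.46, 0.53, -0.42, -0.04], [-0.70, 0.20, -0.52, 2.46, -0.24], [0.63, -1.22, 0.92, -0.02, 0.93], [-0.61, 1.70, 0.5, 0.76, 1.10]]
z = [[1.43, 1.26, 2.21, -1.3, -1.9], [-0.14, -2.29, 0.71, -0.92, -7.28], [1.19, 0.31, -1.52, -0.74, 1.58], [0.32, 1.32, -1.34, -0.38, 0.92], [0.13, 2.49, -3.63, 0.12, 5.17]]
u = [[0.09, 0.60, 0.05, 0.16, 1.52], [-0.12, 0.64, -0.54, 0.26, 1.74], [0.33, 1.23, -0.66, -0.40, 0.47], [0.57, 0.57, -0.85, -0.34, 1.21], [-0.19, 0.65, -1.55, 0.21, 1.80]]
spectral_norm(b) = 3.43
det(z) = -2.01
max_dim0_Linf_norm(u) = 1.8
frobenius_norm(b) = 6.03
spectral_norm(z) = 10.50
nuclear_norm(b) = 12.99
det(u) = 0.02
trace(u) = 1.53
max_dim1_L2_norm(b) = 3.32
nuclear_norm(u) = 6.69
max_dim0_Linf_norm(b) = 2.9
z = b @ u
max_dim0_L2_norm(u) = 3.2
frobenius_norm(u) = 4.25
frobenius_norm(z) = 11.45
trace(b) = -0.10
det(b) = -95.52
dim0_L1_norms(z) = [3.21, 7.67, 9.41, 3.46, 16.85]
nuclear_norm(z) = 17.96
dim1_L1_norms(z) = [8.1, 11.34, 5.34, 4.28, 11.54]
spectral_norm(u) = 3.90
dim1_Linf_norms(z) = [2.21, 7.28, 1.58, 1.34, 5.17]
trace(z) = 2.41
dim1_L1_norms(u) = [2.42, 3.3, 3.09, 3.54, 4.4]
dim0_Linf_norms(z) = [1.43, 2.49, 3.63, 1.3, 7.28]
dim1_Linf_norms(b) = [2.37, 2.9, 2.46, 1.22, 1.7]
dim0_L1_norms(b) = [5.64, 4.77, 4.2, 4.21, 4.68]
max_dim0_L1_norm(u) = 6.74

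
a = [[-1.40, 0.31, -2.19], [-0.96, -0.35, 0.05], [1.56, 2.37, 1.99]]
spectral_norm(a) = 4.02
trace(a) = 0.24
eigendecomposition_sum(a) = [[-0.64+0.76j, (0.67+0.9j), -0.65+0.21j], [(-0.51-0.27j), (-0.43+0.49j), (-0.2-0.34j)], [(0.68+0.21j), (0.4-0.7j), (0.32+0.37j)]] + [[(-0.64-0.76j), 0.67-0.90j, -0.65-0.21j], [(-0.51+0.27j), -0.43-0.49j, (-0.2+0.34j)], [0.68-0.21j, 0.40+0.70j, (0.32-0.37j)]] + [[-0.13-0.00j, (-1.04-0j), (-0.9+0j)], [0.06+0.00j, 0.52+0.00j, (0.45-0j)], [(0.19+0j), 1.56+0.00j, 1.35-0.00j]]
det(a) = 5.54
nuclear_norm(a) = 6.57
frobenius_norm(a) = 4.46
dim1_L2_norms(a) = [2.62, 1.02, 3.47]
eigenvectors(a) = [[-0.73+0.00j,(-0.73-0j),-0.53+0.00j], [(-0.09-0.42j),(-0.09+0.42j),0.27+0.00j], [0.21+0.49j,0.21-0.49j,0.80+0.00j]]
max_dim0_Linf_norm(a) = 2.37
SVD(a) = [[-0.54, 0.84, 0.00], [-0.16, -0.11, 0.98], [0.83, 0.52, 0.19]] @ diag([4.023984989519676, 1.7622925722824538, 0.7818373832187991]) @ [[0.55,  0.46,  0.70],[-0.15,  0.88,  -0.46],[-0.82,  0.15,  0.55]]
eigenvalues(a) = [(-0.75+1.62j), (-0.75-1.62j), (1.73+0j)]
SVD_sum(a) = [[-1.18, -0.99, -1.51],[-0.36, -0.30, -0.46],[1.82, 1.54, 2.33]] + [[-0.22, 1.3, -0.69], [0.03, -0.16, 0.09], [-0.14, 0.81, -0.43]] + [[-0.00, 0.00, 0.00], [-0.63, 0.11, 0.42], [-0.12, 0.02, 0.08]]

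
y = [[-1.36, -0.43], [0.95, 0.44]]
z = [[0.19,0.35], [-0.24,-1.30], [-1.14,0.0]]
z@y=[[0.07, 0.07],[-0.91, -0.47],[1.55, 0.49]]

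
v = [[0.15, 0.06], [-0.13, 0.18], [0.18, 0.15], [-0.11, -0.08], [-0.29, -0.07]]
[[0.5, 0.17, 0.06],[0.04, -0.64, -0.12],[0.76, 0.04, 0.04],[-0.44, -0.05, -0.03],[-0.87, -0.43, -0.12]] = v@[[2.51, 2.01, 0.5], [2.04, -2.13, -0.31]]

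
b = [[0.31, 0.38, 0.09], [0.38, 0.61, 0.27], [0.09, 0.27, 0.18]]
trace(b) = 1.10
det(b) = -0.00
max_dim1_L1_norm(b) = 1.26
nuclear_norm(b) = 1.11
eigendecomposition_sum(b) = [[0.25, 0.39, 0.16], [0.39, 0.61, 0.25], [0.16, 0.25, 0.11]] + [[0.06, -0.01, -0.07], [-0.01, 0.0, 0.01], [-0.07, 0.01, 0.08]] + [[-0.0,0.00,-0.00], [0.0,-0.00,0.00], [-0.0,0.0,-0.00]]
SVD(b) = [[-0.51, 0.67, 0.54], [-0.80, -0.12, -0.59], [-0.33, -0.73, 0.59]] @ diag([0.9648935650072992, 0.14256499596909064, 0.007458560976389689]) @ [[-0.51, -0.80, -0.33], [0.67, -0.12, -0.73], [-0.54, 0.59, -0.59]]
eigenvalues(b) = [0.96, 0.14, -0.01]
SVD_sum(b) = [[0.25, 0.39, 0.16], [0.39, 0.61, 0.25], [0.16, 0.25, 0.11]] + [[0.06, -0.01, -0.07],[-0.01, 0.0, 0.01],[-0.07, 0.01, 0.08]] + [[-0.00,0.0,-0.0], [0.00,-0.00,0.0], [-0.0,0.0,-0.0]]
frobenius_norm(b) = 0.98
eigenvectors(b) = [[-0.51, -0.67, 0.54], [-0.80, 0.12, -0.59], [-0.33, 0.73, 0.59]]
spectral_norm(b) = 0.96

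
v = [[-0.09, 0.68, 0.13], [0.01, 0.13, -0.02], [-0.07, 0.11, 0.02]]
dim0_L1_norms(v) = [0.17, 0.92, 0.17]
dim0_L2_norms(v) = [0.11, 0.7, 0.13]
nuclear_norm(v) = 0.82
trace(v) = 0.06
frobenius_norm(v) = 0.72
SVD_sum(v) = [[-0.09, 0.68, 0.12], [-0.02, 0.12, 0.02], [-0.02, 0.12, 0.02]] + [[0.00, 0.0, -0.00],[0.04, 0.01, -0.02],[-0.04, -0.01, 0.02]] + [[0.0, -0.0, 0.01], [-0.01, 0.00, -0.02], [-0.01, 0.00, -0.02]]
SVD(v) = [[-0.97, -0.02, -0.24], [-0.17, -0.66, 0.73], [-0.17, 0.75, 0.64]] @ diag([0.7187792405697617, 0.06490751152350177, 0.036652670759207875]) @ [[0.14,-0.98,-0.18], [-0.89,-0.20,0.40], [-0.43,0.1,-0.9]]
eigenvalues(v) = [(-0.05+0.09j), (-0.05-0.09j), (0.16+0j)]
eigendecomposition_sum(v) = [[(-0.06+0.02j), (0.17-0.02j), (0.08+0.06j)], [-0j, (-0+0.01j), (-0+0j)], [(-0.03-0.02j), (0.08+0.07j), (0.01+0.06j)]] + [[-0.06-0.02j, 0.17+0.02j, (0.08-0.06j)],[0.00+0.00j, (-0-0.01j), (-0-0j)],[-0.03+0.02j, 0.08-0.07j, (0.01-0.06j)]] + [[(0.02+0j), 0.34+0.00j, (-0.03+0j)], [0.01+0.00j, 0.14+0.00j, -0.01+0.00j], [(-0-0j), (-0.06-0j), -0j]]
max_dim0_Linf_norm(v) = 0.68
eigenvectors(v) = [[0.84+0.00j, 0.84-0.00j, (0.91+0j)], [-0.02+0.03j, (-0.02-0.03j), (0.37+0j)], [(0.36+0.4j), (0.36-0.4j), (-0.16+0j)]]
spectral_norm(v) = 0.72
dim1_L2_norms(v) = [0.7, 0.13, 0.13]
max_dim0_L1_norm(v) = 0.92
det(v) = 0.00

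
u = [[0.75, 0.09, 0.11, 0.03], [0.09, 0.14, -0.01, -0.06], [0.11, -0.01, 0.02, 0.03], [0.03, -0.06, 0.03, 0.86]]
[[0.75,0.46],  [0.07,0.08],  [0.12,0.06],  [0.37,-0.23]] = u@ [[0.95, 0.70], [0.06, -0.04], [0.18, -0.47], [0.4, -0.28]]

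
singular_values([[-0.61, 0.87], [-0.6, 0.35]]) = [1.25, 0.25]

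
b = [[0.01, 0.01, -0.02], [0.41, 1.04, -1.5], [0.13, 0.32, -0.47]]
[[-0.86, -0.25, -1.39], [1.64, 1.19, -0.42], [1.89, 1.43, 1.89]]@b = [[-0.29,  -0.71,  1.05], [0.45,  1.12,  -1.62], [0.85,  2.11,  -3.07]]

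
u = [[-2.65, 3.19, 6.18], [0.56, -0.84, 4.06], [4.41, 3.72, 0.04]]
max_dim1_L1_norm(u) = 12.02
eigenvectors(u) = [[-0.61, -0.67, 0.41], [-0.42, -0.38, -0.82], [-0.67, 0.64, 0.40]]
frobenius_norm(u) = 10.30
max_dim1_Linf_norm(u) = 6.18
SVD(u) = [[-0.91, -0.00, 0.41], [-0.41, 0.03, -0.91], [-0.01, -1.0, -0.02]] @ diag([8.042150166846143, 5.7708276878761335, 2.8641348590348827]) @ [[0.27, -0.32, -0.91], [-0.76, -0.65, 0.01], [-0.59, 0.69, -0.42]]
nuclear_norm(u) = 16.68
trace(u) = -3.45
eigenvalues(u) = [6.39, -6.76, -3.08]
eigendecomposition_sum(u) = [[1.58, 2.22, 2.96], [1.1, 1.55, 2.06], [1.74, 2.45, 3.26]] + [[-3.51,-0.18,3.3], [-1.97,-0.1,1.85], [3.35,0.17,-3.15]] + [[-0.72, 1.15, -0.08], [1.42, -2.29, 0.15], [-0.69, 1.10, -0.07]]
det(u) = 132.92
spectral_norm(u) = 8.04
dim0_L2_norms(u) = [5.18, 4.97, 7.39]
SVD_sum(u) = [[-1.98, 2.37, 6.67], [-0.88, 1.05, 2.96], [-0.01, 0.02, 0.04]] + [[0.02, 0.02, -0.00], [-0.11, -0.09, 0.0], [4.38, 3.75, -0.03]] + [[-0.69,0.80,-0.49], [1.55,-1.8,1.10], [0.04,-0.05,0.03]]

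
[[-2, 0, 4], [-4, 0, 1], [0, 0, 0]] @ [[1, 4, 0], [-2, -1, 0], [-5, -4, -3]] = [[-22, -24, -12], [-9, -20, -3], [0, 0, 0]]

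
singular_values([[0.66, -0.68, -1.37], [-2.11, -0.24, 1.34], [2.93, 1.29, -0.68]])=[4.13, 1.65, 0.01]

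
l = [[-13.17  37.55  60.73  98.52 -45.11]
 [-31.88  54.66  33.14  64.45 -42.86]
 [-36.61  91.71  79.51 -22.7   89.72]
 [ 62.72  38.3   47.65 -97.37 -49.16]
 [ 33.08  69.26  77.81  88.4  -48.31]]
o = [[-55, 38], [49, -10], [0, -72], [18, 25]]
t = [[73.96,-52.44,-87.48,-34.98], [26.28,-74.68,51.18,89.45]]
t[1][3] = 89.45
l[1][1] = 54.66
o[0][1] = 38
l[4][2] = 77.81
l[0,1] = 37.55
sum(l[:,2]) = 298.84000000000003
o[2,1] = -72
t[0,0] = 73.96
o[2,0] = 0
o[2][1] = -72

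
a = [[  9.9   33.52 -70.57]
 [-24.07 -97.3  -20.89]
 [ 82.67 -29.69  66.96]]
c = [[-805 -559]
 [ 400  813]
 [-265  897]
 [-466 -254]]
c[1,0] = 400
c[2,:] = [-265, 897]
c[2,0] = -265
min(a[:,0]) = -24.07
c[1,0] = 400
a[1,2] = -20.89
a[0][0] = 9.9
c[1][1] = 813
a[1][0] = -24.07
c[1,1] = 813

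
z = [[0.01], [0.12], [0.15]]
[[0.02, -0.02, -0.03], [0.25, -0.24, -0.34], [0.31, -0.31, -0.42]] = z @ [[2.07,-2.04,-2.82]]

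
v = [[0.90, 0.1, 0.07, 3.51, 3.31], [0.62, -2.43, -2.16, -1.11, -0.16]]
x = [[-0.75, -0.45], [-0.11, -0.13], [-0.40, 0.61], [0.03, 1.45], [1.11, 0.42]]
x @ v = [[-0.95, 1.02, 0.92, -2.13, -2.41], [-0.18, 0.30, 0.27, -0.24, -0.34], [0.02, -1.52, -1.35, -2.08, -1.42], [0.93, -3.52, -3.13, -1.50, -0.13], [1.26, -0.91, -0.83, 3.43, 3.61]]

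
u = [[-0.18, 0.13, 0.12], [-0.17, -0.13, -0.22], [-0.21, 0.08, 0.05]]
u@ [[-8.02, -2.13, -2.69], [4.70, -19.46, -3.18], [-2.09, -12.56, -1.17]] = [[1.8, -3.65, -0.07], [1.21, 5.66, 1.13], [1.96, -1.74, 0.25]]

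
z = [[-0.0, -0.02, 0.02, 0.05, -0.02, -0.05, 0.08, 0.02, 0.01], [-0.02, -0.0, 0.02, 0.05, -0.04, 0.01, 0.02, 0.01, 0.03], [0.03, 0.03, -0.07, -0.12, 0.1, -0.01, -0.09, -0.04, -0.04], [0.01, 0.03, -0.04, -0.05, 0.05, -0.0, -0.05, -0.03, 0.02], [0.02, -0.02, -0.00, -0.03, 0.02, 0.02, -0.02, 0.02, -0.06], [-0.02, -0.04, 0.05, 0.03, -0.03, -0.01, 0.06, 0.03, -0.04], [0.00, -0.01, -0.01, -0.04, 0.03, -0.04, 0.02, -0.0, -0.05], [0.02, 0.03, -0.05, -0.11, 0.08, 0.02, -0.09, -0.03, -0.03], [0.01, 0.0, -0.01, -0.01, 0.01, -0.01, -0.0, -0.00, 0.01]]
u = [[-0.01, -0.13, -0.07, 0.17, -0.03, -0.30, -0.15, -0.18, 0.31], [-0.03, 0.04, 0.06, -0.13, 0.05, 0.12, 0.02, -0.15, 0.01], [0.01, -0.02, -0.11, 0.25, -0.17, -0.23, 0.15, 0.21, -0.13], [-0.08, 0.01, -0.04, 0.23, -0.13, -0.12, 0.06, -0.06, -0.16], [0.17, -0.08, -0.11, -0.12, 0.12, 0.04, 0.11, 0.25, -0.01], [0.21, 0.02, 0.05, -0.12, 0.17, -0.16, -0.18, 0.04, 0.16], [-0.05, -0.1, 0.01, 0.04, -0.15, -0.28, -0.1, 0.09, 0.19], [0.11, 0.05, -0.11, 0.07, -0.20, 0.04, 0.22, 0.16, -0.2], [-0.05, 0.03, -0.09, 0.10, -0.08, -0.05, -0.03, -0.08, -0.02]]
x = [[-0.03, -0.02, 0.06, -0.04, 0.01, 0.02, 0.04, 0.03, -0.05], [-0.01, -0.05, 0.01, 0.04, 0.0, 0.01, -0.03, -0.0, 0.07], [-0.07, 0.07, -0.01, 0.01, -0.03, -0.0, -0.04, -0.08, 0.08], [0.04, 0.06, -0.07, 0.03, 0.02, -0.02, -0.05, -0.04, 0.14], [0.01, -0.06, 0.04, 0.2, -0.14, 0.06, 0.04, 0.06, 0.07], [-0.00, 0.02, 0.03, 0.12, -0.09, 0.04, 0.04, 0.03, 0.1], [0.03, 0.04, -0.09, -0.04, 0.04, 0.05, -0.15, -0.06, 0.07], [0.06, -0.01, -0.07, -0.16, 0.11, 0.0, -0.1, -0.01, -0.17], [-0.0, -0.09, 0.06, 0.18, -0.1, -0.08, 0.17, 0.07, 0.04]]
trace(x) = -0.28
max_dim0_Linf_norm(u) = 0.31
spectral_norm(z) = 0.33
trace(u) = 0.15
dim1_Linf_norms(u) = [0.31, 0.15, 0.25, 0.23, 0.25, 0.21, 0.28, 0.22, 0.1]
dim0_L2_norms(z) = [0.05, 0.07, 0.11, 0.19, 0.15, 0.07, 0.17, 0.07, 0.11]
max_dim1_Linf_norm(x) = 0.2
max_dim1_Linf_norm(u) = 0.31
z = u @ x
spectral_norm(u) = 0.74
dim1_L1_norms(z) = [0.27, 0.2, 0.53, 0.28, 0.21, 0.31, 0.2, 0.46, 0.06]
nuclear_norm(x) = 1.30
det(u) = -0.00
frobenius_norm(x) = 0.65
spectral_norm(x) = 0.52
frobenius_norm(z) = 0.36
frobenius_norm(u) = 1.20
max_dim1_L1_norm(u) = 1.35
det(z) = -0.00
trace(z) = -0.11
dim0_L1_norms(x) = [0.25, 0.42, 0.44, 0.82, 0.54, 0.28, 0.66, 0.38, 0.79]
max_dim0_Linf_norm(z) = 0.12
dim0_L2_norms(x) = [0.11, 0.16, 0.17, 0.34, 0.23, 0.12, 0.27, 0.15, 0.29]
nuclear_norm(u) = 2.72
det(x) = 0.00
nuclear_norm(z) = 0.61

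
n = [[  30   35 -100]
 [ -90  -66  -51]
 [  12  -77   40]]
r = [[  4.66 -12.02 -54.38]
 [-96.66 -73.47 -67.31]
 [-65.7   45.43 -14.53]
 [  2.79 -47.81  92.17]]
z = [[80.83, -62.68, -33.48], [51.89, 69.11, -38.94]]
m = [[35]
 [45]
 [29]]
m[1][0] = 45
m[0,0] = 35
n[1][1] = -66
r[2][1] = 45.43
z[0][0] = 80.83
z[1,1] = 69.11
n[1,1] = -66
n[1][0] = -90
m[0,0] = 35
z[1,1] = 69.11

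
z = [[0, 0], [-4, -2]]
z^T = [[0, -4], [0, -2]]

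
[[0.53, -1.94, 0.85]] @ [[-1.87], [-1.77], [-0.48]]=[[2.03]]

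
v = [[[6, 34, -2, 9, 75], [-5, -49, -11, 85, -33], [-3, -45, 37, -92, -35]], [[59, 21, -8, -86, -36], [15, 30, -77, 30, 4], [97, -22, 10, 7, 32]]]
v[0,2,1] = -45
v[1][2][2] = 10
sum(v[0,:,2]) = 24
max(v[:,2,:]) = 97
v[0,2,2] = 37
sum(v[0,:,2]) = 24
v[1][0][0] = 59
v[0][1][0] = -5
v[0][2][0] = -3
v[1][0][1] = 21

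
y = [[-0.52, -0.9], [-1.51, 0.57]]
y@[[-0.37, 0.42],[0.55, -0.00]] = [[-0.3,-0.22],[0.87,-0.63]]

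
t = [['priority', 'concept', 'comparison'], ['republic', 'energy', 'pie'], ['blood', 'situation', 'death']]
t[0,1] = 'concept'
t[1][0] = 'republic'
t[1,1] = 'energy'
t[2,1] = 'situation'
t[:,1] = ['concept', 'energy', 'situation']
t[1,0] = 'republic'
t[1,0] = 'republic'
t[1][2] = 'pie'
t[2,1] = 'situation'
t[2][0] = 'blood'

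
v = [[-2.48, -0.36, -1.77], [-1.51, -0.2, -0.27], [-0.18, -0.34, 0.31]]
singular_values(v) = [3.38, 0.73, 0.26]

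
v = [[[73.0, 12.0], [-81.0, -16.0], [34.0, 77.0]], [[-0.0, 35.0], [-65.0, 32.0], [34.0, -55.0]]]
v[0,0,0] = 73.0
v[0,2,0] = 34.0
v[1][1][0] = -65.0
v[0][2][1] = 77.0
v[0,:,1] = [12.0, -16.0, 77.0]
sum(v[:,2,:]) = 90.0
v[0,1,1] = -16.0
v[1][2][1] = -55.0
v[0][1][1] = -16.0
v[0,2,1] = 77.0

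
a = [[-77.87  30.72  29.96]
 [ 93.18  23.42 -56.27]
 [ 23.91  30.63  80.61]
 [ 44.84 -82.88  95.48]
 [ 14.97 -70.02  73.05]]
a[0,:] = [-77.87, 30.72, 29.96]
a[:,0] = [-77.87, 93.18, 23.91, 44.84, 14.97]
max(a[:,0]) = 93.18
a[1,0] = 93.18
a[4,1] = -70.02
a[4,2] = 73.05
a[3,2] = 95.48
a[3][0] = 44.84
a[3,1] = -82.88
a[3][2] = 95.48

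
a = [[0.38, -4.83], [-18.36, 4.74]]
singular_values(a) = [19.03, 4.56]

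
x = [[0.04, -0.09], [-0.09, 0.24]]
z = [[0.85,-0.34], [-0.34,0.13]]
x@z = [[0.06, -0.03],  [-0.16, 0.06]]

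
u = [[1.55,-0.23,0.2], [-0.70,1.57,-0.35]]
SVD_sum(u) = [[0.97, -0.86, 0.25], [-1.18, 1.05, -0.31]] + [[0.58, 0.63, -0.05], [0.48, 0.52, -0.04]]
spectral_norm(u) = 2.08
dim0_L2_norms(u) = [1.7, 1.59, 0.4]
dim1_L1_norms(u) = [1.98, 2.62]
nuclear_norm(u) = 3.20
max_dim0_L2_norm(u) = 1.7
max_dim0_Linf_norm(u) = 1.57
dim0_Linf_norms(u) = [1.55, 1.57, 0.35]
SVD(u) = [[-0.64, 0.77], [0.77, 0.64]] @ diag([2.080907173076417, 1.114731060408345]) @ [[-0.73,  0.65,  -0.19],[0.67,  0.74,  -0.06]]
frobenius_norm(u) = 2.36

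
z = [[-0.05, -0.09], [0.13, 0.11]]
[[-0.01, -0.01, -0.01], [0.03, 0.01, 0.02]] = z @ [[0.19, -0.02, 0.06], [0.05, 0.12, 0.11]]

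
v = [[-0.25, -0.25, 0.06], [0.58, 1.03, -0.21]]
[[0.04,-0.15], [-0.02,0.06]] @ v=[[-0.1, -0.16, 0.03], [0.04, 0.07, -0.01]]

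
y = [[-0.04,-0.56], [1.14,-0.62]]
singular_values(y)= [1.32, 0.5]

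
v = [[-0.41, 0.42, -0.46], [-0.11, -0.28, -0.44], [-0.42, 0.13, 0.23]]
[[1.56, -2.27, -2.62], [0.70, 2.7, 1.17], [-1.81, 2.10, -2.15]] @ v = [[0.71, 0.95, -0.32], [-1.08, -0.31, -1.24], [1.41, -1.63, -0.59]]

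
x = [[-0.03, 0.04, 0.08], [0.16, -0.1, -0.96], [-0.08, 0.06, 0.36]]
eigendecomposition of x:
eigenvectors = [[-0.11, -0.45, 0.43], [-0.97, -0.89, 0.90], [0.23, 0.06, -0.06]]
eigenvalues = [0.15, 0.04, 0.04]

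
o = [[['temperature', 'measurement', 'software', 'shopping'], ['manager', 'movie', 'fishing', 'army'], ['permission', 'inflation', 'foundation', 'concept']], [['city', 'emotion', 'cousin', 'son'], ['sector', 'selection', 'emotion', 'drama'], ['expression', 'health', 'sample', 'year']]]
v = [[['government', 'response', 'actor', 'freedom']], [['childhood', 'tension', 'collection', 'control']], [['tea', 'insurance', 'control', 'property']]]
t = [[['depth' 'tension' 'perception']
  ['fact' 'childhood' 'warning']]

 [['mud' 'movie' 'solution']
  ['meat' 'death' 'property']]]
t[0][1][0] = 'fact'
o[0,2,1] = 'inflation'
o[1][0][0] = 'city'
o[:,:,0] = [['temperature', 'manager', 'permission'], ['city', 'sector', 'expression']]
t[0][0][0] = 'depth'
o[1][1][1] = 'selection'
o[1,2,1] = 'health'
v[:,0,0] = ['government', 'childhood', 'tea']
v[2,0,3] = 'property'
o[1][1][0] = 'sector'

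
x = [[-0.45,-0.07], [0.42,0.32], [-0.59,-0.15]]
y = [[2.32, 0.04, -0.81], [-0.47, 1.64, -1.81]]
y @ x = [[-0.55, -0.03], [1.97, 0.83]]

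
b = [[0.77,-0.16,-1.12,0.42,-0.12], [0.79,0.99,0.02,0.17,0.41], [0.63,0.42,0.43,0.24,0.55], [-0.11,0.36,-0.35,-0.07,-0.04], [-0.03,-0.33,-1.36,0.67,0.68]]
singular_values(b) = [2.08, 1.66, 0.81, 0.63, 0.01]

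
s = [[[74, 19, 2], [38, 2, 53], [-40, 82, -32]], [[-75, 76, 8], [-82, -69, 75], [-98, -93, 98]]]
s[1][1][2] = 75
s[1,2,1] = -93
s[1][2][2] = 98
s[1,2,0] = -98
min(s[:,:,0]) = -98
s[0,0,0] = 74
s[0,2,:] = [-40, 82, -32]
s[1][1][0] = -82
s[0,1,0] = 38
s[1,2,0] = -98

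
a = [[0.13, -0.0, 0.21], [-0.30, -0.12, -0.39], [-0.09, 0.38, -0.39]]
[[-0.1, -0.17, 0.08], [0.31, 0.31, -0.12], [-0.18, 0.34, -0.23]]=a @ [[-0.38, -0.63, -0.60], [-0.83, 0.32, 0.04], [-0.25, -0.41, 0.76]]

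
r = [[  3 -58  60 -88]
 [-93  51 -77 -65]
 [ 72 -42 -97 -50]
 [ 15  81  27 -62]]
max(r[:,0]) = 72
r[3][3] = -62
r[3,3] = -62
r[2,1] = -42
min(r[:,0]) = -93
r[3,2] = 27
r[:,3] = [-88, -65, -50, -62]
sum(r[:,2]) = -87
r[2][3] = -50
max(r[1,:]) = 51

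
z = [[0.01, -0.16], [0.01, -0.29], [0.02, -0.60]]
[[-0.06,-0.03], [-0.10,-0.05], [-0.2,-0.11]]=z@[[-0.64, 0.09], [0.31, 0.19]]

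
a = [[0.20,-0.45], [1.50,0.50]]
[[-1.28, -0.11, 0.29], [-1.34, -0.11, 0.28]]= a @ [[-1.61, -0.13, 0.35], [2.14, 0.18, -0.49]]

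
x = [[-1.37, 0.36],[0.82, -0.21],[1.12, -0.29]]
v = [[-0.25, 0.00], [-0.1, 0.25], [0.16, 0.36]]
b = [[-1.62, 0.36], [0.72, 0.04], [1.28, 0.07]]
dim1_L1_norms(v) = [0.25, 0.35, 0.52]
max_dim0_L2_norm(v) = 0.44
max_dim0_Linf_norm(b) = 1.62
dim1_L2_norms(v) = [0.25, 0.27, 0.39]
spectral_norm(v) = 0.45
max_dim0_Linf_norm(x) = 1.37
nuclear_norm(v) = 0.75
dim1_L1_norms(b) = [1.98, 0.76, 1.35]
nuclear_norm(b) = 2.50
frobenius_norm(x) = 2.02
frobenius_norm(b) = 2.22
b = x + v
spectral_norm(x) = 2.02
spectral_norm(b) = 2.20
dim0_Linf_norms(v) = [0.25, 0.36]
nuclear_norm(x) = 2.02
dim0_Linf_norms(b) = [1.62, 0.36]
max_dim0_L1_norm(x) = 3.31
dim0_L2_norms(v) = [0.31, 0.44]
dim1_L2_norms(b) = [1.66, 0.72, 1.28]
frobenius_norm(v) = 0.54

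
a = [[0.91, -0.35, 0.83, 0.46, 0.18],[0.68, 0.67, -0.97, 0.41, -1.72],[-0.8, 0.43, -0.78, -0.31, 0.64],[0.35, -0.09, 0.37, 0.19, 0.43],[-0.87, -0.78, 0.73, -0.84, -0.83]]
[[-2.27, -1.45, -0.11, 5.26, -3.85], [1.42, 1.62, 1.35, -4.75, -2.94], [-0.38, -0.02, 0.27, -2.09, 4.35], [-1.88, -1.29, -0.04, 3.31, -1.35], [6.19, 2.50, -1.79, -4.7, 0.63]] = a@[[-2.91, -1.25, -1.60, 3.47, -4.09],[-0.85, -3.43, 1.53, 0.39, -3.83],[0.78, -2.09, 0.56, 1.93, -3.55],[-0.14, 1.02, 3.22, 0.13, 2.72],[-2.78, -1.35, -0.37, 3.23, 1.25]]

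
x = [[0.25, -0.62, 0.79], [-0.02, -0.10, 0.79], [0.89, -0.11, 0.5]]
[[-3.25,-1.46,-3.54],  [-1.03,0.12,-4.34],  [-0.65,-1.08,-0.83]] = x@[[0.23,  -1.15,  2.10], [4.39,  2.44,  -0.44], [-0.74,  0.43,  -5.49]]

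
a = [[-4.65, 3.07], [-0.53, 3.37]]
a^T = [[-4.65, -0.53], [3.07, 3.37]]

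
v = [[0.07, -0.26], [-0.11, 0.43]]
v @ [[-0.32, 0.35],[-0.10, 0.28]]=[[0.0,  -0.05], [-0.01,  0.08]]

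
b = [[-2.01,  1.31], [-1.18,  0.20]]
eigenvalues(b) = [(-0.9+0.57j), (-0.9-0.57j)]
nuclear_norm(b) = 3.08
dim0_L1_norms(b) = [3.19, 1.51]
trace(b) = -1.81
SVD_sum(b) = [[-2.1,1.15], [-0.99,0.54]] + [[0.09,0.16], [-0.19,-0.34]]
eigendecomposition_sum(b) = [[-1.00-0.59j, 0.65+1.04j],[(-0.59-0.94j), (0.1+1.16j)]] + [[-1.00+0.59j, 0.65-1.04j], [-0.59+0.94j, (0.1-1.16j)]]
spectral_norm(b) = 2.65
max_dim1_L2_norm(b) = 2.4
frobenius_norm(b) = 2.68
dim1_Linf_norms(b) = [2.01, 1.18]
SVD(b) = [[-0.90, -0.43], [-0.43, 0.9]] @ diag([2.6460819690372537, 0.4322617414668217]) @ [[0.88, -0.48], [-0.48, -0.88]]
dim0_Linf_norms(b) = [2.01, 1.31]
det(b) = 1.14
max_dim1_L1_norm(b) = 3.32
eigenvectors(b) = [[(0.73+0j),  (0.73-0j)], [(0.61+0.32j),  0.61-0.32j]]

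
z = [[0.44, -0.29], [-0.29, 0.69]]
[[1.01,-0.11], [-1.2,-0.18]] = z@ [[1.60, -0.59], [-1.06, -0.51]]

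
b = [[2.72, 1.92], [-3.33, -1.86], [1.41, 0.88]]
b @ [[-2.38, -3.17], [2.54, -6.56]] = [[-1.60, -21.22], [3.2, 22.76], [-1.12, -10.24]]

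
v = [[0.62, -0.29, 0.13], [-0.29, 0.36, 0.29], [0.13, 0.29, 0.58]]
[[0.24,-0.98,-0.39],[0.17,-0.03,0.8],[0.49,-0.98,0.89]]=v @ [[-0.39, -1.59, -0.24],[-1.01, -0.50, 1.25],[1.44, -1.09, 0.96]]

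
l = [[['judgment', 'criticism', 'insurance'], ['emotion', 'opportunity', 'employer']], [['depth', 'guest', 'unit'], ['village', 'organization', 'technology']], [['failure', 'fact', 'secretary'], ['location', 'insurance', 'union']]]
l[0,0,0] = 'judgment'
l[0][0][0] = 'judgment'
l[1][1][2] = 'technology'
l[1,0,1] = 'guest'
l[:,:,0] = [['judgment', 'emotion'], ['depth', 'village'], ['failure', 'location']]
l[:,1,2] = ['employer', 'technology', 'union']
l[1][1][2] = 'technology'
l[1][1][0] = 'village'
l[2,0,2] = 'secretary'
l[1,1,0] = 'village'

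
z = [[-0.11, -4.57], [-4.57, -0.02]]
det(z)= -20.883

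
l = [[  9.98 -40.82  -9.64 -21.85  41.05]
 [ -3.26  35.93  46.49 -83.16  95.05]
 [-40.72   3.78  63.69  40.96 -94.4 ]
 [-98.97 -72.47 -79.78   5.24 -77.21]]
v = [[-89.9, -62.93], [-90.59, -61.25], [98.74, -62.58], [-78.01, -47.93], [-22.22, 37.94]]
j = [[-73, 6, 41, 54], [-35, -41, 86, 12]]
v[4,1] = 37.94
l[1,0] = -3.26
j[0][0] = -73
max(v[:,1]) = 37.94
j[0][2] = 41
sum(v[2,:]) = 36.16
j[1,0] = -35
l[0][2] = -9.64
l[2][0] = -40.72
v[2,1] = -62.58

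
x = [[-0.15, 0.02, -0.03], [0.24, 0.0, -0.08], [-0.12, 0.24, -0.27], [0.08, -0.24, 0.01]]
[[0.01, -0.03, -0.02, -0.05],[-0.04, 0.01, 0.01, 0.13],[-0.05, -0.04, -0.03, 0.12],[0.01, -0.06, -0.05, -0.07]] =x@[[-0.12, 0.14, 0.14, 0.46], [-0.07, 0.29, 0.27, 0.42], [0.17, 0.33, 0.28, -0.26]]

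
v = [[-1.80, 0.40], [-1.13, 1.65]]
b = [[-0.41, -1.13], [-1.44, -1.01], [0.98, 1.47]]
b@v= [[2.01,-2.03], [3.73,-2.24], [-3.43,2.82]]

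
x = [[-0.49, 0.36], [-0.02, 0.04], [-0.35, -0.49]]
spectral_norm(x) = 0.61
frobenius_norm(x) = 0.86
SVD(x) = [[-0.89, 0.46], [-0.07, -0.00], [0.45, 0.89]] @ diag([0.611719469351915, 0.6000827366420495]) @ [[0.45, -0.89], [-0.89, -0.45]]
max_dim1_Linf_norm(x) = 0.49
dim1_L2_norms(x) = [0.61, 0.04, 0.6]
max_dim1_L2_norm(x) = 0.61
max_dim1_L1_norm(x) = 0.85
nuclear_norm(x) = 1.21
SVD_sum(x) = [[-0.25, 0.48], [-0.02, 0.04], [0.13, -0.25]] + [[-0.24, -0.12], [0.0, 0.00], [-0.48, -0.24]]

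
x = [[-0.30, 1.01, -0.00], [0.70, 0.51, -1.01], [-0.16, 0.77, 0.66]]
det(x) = -0.638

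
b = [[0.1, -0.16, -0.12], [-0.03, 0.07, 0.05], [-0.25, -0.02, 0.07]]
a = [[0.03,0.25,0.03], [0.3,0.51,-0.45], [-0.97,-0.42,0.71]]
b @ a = [[0.07, -0.01, -0.01], [-0.03, 0.01, 0.0], [-0.08, -0.1, 0.05]]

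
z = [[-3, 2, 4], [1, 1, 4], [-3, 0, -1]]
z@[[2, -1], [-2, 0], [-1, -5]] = [[-14, -17], [-4, -21], [-5, 8]]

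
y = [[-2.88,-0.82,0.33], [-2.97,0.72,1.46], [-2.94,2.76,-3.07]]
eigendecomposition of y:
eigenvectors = [[(0.11+0j), -0.09-0.54j, -0.09+0.54j], [-0.85+0.00j, -0.24-0.40j, -0.24+0.40j], [(-0.52+0j), (0.7+0j), (0.7-0j)]]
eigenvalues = [(2+0j), (-3.61+0.66j), (-3.61-0.66j)]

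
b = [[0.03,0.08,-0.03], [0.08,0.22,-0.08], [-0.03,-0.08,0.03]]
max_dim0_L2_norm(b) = 0.25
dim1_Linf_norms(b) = [0.08, 0.22, 0.08]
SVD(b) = [[-0.33, 0.63, 0.71], [-0.89, -0.46, 0.0], [0.33, -0.63, 0.71]] @ diag([0.27856406460551014, 0.001435935394489818, 6.880017924323212e-18]) @ [[-0.33, -0.89, 0.33], [0.63, -0.46, -0.63], [-0.71, 0.0, -0.71]]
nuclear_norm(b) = 0.28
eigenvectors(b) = [[-0.33, -0.71, -0.63], [-0.89, -0.0, 0.46], [0.33, -0.71, 0.63]]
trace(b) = 0.28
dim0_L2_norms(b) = [0.09, 0.25, 0.09]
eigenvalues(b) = [0.28, 0.0, 0.0]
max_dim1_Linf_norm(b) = 0.22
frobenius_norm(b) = 0.28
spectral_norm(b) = 0.28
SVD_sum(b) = [[0.03, 0.08, -0.03], [0.08, 0.22, -0.08], [-0.03, -0.08, 0.03]] + [[0.00, -0.00, -0.0],  [-0.00, 0.0, 0.0],  [-0.0, 0.00, 0.00]] + [[-0.00, 0.00, -0.0],[-0.0, 0.0, -0.0],[-0.0, 0.0, -0.00]]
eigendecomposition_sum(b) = [[0.03, 0.08, -0.03], [0.08, 0.22, -0.08], [-0.03, -0.08, 0.03]] + [[0.00, 0.0, 0.00], [0.00, 0.00, 0.0], [0.0, 0.0, 0.0]] + [[0.00, -0.0, -0.00], [-0.0, 0.00, 0.00], [-0.00, 0.00, 0.0]]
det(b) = -0.00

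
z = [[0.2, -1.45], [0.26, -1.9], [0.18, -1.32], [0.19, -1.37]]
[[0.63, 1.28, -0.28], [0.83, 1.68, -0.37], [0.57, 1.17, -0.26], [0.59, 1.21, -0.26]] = z @ [[-0.26,-0.54,0.12], [-0.47,-0.96,0.21]]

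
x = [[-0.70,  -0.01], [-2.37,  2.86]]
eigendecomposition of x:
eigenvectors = [[-0.83, 0.0], [-0.55, -1.0]]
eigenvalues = [-0.71, 2.87]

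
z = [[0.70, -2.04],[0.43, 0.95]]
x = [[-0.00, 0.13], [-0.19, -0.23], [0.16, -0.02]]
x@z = [[0.06, 0.12], [-0.23, 0.17], [0.1, -0.35]]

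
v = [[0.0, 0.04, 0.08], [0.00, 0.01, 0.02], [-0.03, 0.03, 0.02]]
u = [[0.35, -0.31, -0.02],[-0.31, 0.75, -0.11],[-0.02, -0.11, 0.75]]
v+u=[[0.35, -0.27, 0.06], [-0.31, 0.76, -0.09], [-0.05, -0.08, 0.77]]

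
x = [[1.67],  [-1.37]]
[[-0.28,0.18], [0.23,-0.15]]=x @ [[-0.17,0.11]]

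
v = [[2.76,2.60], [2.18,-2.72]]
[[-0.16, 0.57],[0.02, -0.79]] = v @ [[-0.03, -0.04], [-0.03, 0.26]]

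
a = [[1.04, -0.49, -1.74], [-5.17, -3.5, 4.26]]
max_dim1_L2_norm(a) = 7.56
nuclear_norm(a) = 9.16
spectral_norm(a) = 7.70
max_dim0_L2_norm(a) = 5.27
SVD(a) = [[-0.20, 0.98], [0.98, 0.2]] @ diag([7.704285052908385, 1.455950488008581]) @ [[-0.68, -0.43, 0.59], [-0.00, -0.8, -0.59]]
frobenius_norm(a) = 7.84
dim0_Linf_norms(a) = [5.17, 3.5, 4.26]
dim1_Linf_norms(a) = [1.74, 5.17]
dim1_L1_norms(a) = [3.27, 12.93]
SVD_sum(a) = [[1.04, 0.66, -0.89], [-5.17, -3.27, 4.43]] + [[-0.0, -1.15, -0.85], [-0.0, -0.23, -0.17]]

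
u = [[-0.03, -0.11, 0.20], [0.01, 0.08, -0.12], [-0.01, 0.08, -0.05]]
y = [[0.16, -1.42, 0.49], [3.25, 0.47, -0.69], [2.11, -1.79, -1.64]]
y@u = [[-0.02, -0.09, 0.18], [-0.09, -0.38, 0.63], [-0.06, -0.51, 0.72]]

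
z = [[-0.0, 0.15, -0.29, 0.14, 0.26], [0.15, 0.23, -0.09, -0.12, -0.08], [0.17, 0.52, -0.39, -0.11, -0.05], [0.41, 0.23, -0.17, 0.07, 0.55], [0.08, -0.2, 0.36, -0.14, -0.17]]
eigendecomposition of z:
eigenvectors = [[(0.59+0j), (-0.42+0.24j), -0.42-0.24j, -0.50-0.06j, -0.50+0.06j], [-0.12+0.00j, 0.30-0.20j, (0.3+0.2j), (0.16+0.09j), 0.16-0.09j], [(0.21+0j), (0.28-0.2j), 0.28+0.20j, 0.14+0.09j, 0.14-0.09j], [0.45+0.00j, -0.57+0.00j, -0.57-0.00j, -0.72+0.00j, (-0.72-0j)], [(-0.63+0j), 0.34-0.26j, (0.34+0.26j), (0.42+0.01j), 0.42-0.01j]]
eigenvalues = [(-0.3+0j), 0.1j, -0.1j, (0.02+0.02j), (0.02-0.02j)]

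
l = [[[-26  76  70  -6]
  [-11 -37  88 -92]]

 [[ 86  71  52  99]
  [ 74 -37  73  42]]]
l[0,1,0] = -11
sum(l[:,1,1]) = -74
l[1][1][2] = 73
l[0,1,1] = -37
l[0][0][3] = -6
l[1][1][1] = -37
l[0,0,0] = -26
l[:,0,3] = [-6, 99]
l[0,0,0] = -26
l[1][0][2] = 52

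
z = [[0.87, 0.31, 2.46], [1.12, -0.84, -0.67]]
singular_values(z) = [2.66, 1.49]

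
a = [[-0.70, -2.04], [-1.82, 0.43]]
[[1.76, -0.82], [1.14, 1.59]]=a@[[-0.77, -0.72], [-0.60, 0.65]]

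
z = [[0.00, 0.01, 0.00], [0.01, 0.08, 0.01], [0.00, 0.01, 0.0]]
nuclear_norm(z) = 0.08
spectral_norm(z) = 0.08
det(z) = 0.00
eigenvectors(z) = [[-0.12, 0.71, 0.7], [-0.99, 0.0, -0.17], [-0.12, -0.71, 0.7]]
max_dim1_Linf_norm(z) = 0.08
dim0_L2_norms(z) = [0.01, 0.08, 0.01]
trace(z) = 0.08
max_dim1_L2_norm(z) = 0.08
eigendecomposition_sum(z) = [[0.0, 0.01, 0.00],[0.01, 0.08, 0.01],[0.0, 0.01, 0.00]] + [[-0.0, -0.00, 0.0],[-0.00, -0.0, 0.00],[0.00, 0.00, -0.00]] + [[-0.0, 0.0, -0.00], [0.0, -0.0, 0.0], [-0.0, 0.0, -0.00]]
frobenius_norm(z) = 0.08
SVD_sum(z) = [[0.0,0.01,0.00], [0.01,0.08,0.01], [0.00,0.01,0.00]] + [[-0.0, 0.00, -0.00], [0.0, -0.00, 0.00], [-0.00, 0.0, -0.00]] + [[0.00,-0.0,-0.0], [0.00,0.0,0.0], [-0.00,0.0,0.0]]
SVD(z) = [[-0.12, 0.70, -0.71], [-0.99, -0.17, 0.00], [-0.12, 0.70, 0.71]] @ diag([0.08242640687119285, 0.0024264068711928512, 7.06984999337325e-20]) @ [[-0.12, -0.99, -0.12],[-0.7, 0.17, -0.70],[-0.71, 0.0, 0.71]]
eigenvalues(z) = [0.08, -0.0, -0.0]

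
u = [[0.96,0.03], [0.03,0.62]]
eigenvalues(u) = [0.96, 0.62]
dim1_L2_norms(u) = [0.96, 0.62]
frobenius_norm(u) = 1.14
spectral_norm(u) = 0.96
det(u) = 0.59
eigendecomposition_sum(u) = [[0.96, 0.08], [0.08, 0.01]] + [[0.0,-0.05], [-0.05,0.61]]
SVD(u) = [[-1.00,  -0.09], [-0.09,  1.00]] @ diag([0.9626267650163206, 0.6173732349836792]) @ [[-1.0, -0.09], [-0.09, 1.0]]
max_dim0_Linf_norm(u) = 0.96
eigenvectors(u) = [[1.00, -0.09], [0.09, 1.0]]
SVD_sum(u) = [[0.96, 0.08], [0.08, 0.01]] + [[0.0,-0.05], [-0.05,0.61]]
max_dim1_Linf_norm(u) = 0.96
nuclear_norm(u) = 1.58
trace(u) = 1.58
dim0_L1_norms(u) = [0.99, 0.65]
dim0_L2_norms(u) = [0.96, 0.62]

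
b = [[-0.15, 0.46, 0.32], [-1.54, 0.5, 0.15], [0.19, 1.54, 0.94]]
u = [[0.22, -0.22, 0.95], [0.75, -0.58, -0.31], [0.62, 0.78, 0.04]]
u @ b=[[0.49, 1.45, 0.93],[0.72, -0.42, -0.14],[-1.29, 0.74, 0.35]]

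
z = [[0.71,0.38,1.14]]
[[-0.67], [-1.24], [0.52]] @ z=[[-0.48, -0.25, -0.76], [-0.88, -0.47, -1.41], [0.37, 0.2, 0.59]]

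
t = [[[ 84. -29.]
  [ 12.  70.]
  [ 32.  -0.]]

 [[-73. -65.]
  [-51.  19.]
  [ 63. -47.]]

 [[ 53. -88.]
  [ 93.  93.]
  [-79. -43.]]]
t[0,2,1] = -0.0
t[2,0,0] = 53.0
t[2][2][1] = -43.0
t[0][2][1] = -0.0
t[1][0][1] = -65.0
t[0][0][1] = -29.0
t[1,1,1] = 19.0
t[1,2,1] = -47.0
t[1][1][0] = -51.0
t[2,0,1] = -88.0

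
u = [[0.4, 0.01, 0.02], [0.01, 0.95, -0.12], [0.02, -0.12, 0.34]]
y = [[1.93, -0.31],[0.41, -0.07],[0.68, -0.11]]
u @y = [[0.79, -0.13], [0.33, -0.06], [0.22, -0.04]]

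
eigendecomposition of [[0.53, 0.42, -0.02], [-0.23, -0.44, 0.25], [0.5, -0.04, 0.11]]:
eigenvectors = [[(-0.65+0j), (0.37+0.1j), (0.37-0.1j)],[-0.04+0.00j, -0.68+0.00j, -0.68-0.00j],[-0.76+0.00j, (-0.4-0.48j), (-0.4+0.48j)]]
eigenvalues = [(0.53+0j), (-0.17+0.21j), (-0.17-0.21j)]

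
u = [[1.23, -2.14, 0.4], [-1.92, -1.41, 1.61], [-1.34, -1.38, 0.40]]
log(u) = [[0.04, -2.27, 2.13], [-1.03, -2.15, 3.23], [-1.76, -4.1, 3.77]]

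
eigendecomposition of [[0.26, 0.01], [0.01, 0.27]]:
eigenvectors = [[-0.85, -0.53], [0.53, -0.85]]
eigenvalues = [0.25, 0.28]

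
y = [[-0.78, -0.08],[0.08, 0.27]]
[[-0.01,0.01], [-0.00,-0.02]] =y@ [[0.02,0.00], [-0.01,-0.08]]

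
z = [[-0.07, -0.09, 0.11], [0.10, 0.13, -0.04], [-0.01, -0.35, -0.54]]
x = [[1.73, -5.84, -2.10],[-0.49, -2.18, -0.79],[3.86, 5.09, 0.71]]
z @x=[[0.35, 1.16, 0.30], [-0.05, -1.07, -0.34], [-1.93, -1.93, -0.09]]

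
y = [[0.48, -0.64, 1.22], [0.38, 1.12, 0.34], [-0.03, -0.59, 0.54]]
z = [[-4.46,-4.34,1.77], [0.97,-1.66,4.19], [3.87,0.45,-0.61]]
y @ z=[[1.96, -0.47, -2.58], [0.71, -3.36, 5.16], [1.65, 1.35, -2.85]]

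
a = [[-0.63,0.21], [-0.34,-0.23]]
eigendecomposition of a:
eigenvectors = [[(-0.46+0.41j), -0.46-0.41j],[(-0.79+0j), (-0.79-0j)]]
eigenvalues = [(-0.43+0.18j), (-0.43-0.18j)]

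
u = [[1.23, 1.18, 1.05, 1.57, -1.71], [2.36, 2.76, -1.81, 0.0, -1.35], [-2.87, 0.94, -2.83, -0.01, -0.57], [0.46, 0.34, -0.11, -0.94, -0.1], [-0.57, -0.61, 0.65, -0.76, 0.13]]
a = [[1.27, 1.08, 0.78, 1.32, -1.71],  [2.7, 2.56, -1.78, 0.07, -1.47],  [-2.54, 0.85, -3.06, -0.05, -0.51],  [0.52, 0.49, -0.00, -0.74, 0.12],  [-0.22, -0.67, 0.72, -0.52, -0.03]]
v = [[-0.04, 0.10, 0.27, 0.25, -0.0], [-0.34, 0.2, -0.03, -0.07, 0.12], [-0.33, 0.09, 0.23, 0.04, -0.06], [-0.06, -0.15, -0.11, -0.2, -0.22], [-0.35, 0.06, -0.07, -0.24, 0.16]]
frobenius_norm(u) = 6.93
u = v + a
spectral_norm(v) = 0.66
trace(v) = 0.35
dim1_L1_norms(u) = [6.74, 8.28, 7.22, 1.95, 2.72]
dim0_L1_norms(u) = [7.49, 5.83, 6.45, 3.28, 3.86]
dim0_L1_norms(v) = [1.12, 0.6, 0.71, 0.8, 0.56]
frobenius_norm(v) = 0.92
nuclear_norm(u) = 12.38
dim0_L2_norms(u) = [3.98, 3.22, 3.58, 1.98, 2.26]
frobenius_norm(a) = 6.81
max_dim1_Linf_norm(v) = 0.35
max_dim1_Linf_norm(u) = 2.87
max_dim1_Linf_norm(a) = 3.06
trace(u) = 0.35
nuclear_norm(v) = 1.62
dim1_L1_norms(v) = [0.66, 0.76, 0.75, 0.74, 0.88]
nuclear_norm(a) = 12.14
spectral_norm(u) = 4.80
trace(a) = 0.00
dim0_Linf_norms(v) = [0.35, 0.2, 0.27, 0.25, 0.22]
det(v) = 0.00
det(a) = 10.10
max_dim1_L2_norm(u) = 4.28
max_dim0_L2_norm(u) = 3.98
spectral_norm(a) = 4.87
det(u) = 0.85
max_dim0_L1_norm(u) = 7.49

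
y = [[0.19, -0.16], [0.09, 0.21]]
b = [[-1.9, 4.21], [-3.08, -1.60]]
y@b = [[0.13, 1.06],  [-0.82, 0.04]]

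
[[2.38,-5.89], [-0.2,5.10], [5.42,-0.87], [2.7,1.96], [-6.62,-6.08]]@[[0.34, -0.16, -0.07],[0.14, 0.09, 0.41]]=[[-0.02,-0.91,-2.58], [0.65,0.49,2.10], [1.72,-0.95,-0.74], [1.19,-0.26,0.61], [-3.1,0.51,-2.03]]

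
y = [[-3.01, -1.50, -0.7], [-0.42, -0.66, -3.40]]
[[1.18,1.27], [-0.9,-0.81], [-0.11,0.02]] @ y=[[-4.09, -2.61, -5.14], [3.05, 1.88, 3.38], [0.32, 0.15, 0.01]]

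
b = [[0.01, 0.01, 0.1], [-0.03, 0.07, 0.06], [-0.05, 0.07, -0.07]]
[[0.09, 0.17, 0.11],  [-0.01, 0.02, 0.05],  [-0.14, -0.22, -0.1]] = b @ [[0.4, -0.85, 1.45], [-0.77, -1.79, 0.51], [0.94, 1.95, 0.93]]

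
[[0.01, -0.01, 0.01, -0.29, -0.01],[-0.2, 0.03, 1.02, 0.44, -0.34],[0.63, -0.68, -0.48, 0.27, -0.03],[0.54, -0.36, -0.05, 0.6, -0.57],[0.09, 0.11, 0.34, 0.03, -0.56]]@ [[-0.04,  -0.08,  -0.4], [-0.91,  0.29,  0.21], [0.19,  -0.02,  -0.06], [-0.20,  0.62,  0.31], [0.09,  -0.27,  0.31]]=[[0.07, -0.18, -0.10],[0.06, 0.37, 0.06],[0.45, -0.06, -0.29],[0.13, 0.38, -0.28],[-0.10, 0.19, -0.20]]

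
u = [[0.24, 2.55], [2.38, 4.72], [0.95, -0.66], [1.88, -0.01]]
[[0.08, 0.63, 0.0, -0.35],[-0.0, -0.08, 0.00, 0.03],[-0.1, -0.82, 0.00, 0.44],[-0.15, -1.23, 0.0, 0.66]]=u@[[-0.08, -0.65, 0.00, 0.35], [0.04, 0.31, -0.0, -0.17]]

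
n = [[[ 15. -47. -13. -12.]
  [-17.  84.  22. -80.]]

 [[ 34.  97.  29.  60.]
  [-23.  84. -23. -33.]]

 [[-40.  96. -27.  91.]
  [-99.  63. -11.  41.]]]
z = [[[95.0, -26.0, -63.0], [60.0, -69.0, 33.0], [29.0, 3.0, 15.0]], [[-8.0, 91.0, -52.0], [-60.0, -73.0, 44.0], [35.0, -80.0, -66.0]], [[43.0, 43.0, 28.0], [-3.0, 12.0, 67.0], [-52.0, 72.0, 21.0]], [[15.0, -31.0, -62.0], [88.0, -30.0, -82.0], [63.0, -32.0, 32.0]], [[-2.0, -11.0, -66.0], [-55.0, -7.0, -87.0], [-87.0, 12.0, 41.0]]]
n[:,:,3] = [[-12.0, -80.0], [60.0, -33.0], [91.0, 41.0]]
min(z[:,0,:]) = -66.0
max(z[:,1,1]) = 12.0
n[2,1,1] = 63.0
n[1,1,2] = -23.0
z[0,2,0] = 29.0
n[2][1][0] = -99.0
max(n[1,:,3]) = 60.0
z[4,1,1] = -7.0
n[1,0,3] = 60.0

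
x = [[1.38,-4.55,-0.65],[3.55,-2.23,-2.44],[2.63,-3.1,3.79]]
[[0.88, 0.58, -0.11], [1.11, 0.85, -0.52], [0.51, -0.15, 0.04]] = x @ [[0.17, 0.08, -0.11],  [-0.13, -0.08, -0.02],  [-0.09, -0.16, 0.07]]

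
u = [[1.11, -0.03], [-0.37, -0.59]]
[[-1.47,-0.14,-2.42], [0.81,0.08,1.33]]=u@[[-1.34,-0.13,-2.20], [-0.53,-0.05,-0.87]]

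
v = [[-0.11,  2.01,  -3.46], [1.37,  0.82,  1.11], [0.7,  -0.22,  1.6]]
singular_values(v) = [4.37, 1.96, 0.0]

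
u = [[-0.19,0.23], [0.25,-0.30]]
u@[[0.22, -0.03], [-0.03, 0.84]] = [[-0.05, 0.20], [0.06, -0.26]]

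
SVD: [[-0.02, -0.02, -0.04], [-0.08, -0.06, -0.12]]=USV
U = [[-0.30, -0.95],[-0.95, 0.3]]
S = [0.16, 0.01]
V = [[0.50, 0.39, 0.77], [-0.86, 0.23, 0.45]]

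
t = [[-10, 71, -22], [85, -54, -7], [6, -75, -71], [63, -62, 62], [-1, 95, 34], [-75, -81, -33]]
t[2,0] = 6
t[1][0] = 85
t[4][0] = -1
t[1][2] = -7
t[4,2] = 34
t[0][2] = -22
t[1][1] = -54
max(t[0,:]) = 71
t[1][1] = -54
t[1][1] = -54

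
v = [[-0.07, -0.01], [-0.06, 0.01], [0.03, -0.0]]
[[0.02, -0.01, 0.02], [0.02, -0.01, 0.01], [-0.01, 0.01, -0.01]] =v @ [[-0.34,0.2,-0.24], [-0.03,-0.25,-0.29]]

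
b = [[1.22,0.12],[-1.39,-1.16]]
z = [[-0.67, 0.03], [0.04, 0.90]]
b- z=[[1.89, 0.09], [-1.43, -2.06]]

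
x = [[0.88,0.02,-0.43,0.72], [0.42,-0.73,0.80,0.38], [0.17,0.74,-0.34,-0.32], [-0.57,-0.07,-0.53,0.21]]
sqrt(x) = [[(1.01+0.01j), (0.07-0.05j), -0.15+0.05j, 0.45+0.02j], [0.23-0.13j, (0.16+0.66j), 0.17-0.65j, (0.07-0.22j)], [(0.13+0.09j), 0.22-0.49j, 0.35+0.47j, -0.21+0.16j], [-0.28+0.03j, -0.19-0.15j, (-0.4+0.14j), 0.57+0.05j]]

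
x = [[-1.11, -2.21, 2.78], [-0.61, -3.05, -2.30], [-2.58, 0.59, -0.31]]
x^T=[[-1.11, -0.61, -2.58], [-2.21, -3.05, 0.59], [2.78, -2.30, -0.31]]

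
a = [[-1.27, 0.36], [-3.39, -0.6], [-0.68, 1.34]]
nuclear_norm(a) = 5.19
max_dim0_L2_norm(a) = 3.68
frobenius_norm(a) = 3.98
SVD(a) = [[-0.34, 0.29], [-0.93, -0.27], [-0.16, 0.92]] @ diag([3.6887032593568256, 1.4986888484306313]) @ [[1.00, 0.06], [-0.06, 1.00]]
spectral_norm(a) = 3.69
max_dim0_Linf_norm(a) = 3.39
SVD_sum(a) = [[-1.24, -0.07], [-3.41, -0.2], [-0.60, -0.04]] + [[-0.03, 0.43], [0.02, -0.40], [-0.08, 1.38]]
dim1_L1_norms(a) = [1.63, 3.99, 2.02]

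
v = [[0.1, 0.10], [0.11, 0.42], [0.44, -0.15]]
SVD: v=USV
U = [[-0.05, -0.31], [0.33, -0.9], [-0.94, -0.30]]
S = [0.47, 0.45]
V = [[-0.81, 0.58], [-0.58, -0.81]]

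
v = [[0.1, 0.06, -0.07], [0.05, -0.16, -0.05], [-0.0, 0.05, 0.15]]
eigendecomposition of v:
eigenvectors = [[(0.26+0j),(-0.92+0j),-0.92-0.00j],[-0.95+0.00j,(-0.2-0.03j),(-0.2+0.03j)],[(0.15+0j),0.20+0.26j,(0.2-0.26j)]]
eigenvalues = [(-0.17+0j), (0.13+0.02j), (0.13-0.02j)]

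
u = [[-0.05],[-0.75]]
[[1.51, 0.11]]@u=[[-0.16]]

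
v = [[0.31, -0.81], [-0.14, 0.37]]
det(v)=0.001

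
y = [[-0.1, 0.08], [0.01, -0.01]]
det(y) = 0.00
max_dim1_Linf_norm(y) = 0.1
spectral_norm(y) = 0.13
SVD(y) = [[-0.99,0.11], [0.11,0.99]] @ diag([0.12883163435881578, 0.0015524137452372102]) @ [[0.78, -0.63], [-0.63, -0.78]]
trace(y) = -0.11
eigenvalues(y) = [-0.11, -0.0]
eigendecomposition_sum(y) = [[-0.10, 0.08], [0.01, -0.01]] + [[-0.0, -0.00], [-0.0, -0.0]]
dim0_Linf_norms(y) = [0.1, 0.08]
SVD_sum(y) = [[-0.1,0.08],[0.01,-0.01]] + [[-0.00, -0.00], [-0.0, -0.00]]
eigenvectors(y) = [[-0.99, -0.63], [0.10, -0.78]]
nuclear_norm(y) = 0.13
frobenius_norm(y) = 0.13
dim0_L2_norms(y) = [0.1, 0.08]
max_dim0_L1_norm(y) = 0.11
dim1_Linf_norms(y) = [0.1, 0.01]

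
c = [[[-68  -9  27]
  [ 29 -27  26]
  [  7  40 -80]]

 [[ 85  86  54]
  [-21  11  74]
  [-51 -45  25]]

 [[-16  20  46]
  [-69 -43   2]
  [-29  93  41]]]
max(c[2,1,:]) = 2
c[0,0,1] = -9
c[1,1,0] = -21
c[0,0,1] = -9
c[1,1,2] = 74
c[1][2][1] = -45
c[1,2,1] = -45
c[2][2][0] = -29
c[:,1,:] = [[29, -27, 26], [-21, 11, 74], [-69, -43, 2]]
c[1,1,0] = -21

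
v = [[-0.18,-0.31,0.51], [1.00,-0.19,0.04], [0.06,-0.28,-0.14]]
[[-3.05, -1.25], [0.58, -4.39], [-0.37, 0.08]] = v @ [[1.35, -4.14], [3.34, 0.59], [-3.47, -3.55]]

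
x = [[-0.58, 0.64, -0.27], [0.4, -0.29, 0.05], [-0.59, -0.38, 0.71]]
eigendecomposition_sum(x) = [[-0.67, 0.54, -0.12], [0.39, -0.31, 0.07], [-0.15, 0.12, -0.03]] + [[0.09, 0.10, -0.15], [0.01, 0.01, -0.02], [-0.45, -0.50, 0.74]] + [[0.00,0.0,0.00], [0.0,0.0,0.00], [0.00,0.00,0.00]]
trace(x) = -0.16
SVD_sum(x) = [[-0.22, 0.62, -0.47], [0.1, -0.28, 0.21], [0.15, -0.42, 0.31]] + [[-0.36, 0.02, 0.19],[0.30, -0.02, -0.16],[-0.74, 0.04, 0.4]] + [[0.00,0.00,0.00], [0.00,0.00,0.0], [0.0,0.0,0.00]]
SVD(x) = [[-0.78, 0.41, 0.47], [0.35, -0.34, 0.87], [0.52, 0.84, 0.12]] @ diag([1.0364474453700205, 0.9939080061893139, 0.004854710984313131]) @ [[0.27, -0.77, 0.58], [-0.88, 0.04, 0.47], [0.39, 0.64, 0.67]]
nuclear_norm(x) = 2.04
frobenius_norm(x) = 1.44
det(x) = -0.01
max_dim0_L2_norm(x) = 0.92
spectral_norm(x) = 1.04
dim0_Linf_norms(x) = [0.59, 0.64, 0.71]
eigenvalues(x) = [-1.01, 0.84, 0.01]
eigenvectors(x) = [[-0.85, 0.2, 0.39], [0.49, 0.03, 0.64], [-0.18, -0.98, 0.67]]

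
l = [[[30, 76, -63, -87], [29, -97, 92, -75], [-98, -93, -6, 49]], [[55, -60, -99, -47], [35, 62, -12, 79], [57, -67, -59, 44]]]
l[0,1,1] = -97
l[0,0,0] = 30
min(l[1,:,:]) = -99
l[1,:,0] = [55, 35, 57]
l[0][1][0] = 29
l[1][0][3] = -47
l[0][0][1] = 76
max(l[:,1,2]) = 92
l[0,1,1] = -97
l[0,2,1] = -93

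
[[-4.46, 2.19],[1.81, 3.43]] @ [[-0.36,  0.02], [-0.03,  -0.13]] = [[1.54, -0.37],[-0.75, -0.41]]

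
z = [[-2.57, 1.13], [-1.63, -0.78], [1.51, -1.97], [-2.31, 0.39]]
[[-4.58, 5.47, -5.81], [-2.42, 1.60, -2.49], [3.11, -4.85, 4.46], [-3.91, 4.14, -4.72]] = z@[[1.64, -1.58, 1.91], [-0.32, 1.25, -0.80]]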